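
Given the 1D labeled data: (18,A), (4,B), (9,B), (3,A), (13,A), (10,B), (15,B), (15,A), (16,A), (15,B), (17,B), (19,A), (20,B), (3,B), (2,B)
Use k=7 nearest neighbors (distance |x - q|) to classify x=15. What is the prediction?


Distances: |18-15|=3, |4-15|=11, |9-15|=6, |3-15|=12, |13-15|=2, |10-15|=5, |15-15|=0, |15-15|=0, |16-15|=1, |15-15|=0, |17-15|=2, |19-15|=4, |20-15|=5, |3-15|=12, |2-15|=13. 7 nearest: (15,A), (15,B), (15,B), (16,A), (13,A), (17,B), (18,A). Counts: {'A': 4, 'B': 3}. Majority class: A.

A


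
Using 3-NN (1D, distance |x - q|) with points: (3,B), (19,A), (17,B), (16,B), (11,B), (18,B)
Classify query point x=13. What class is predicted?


Distances: |3-13|=10, |19-13|=6, |17-13|=4, |16-13|=3, |11-13|=2, |18-13|=5. 3 nearest: (11,B), (16,B), (17,B). Counts: {'B': 3}. Majority class: B.

B


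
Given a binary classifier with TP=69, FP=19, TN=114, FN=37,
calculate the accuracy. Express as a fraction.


Accuracy = (TP + TN) / (TP + TN + FP + FN) = (69 + 114) / 239 = 183/239.

183/239


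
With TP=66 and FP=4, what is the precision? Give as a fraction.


Precision = TP / (TP + FP) = 66 / 70 = 33/35.

33/35


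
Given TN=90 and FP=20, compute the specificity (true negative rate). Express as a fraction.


Specificity = TN / (TN + FP) = 90 / 110 = 9/11.

9/11


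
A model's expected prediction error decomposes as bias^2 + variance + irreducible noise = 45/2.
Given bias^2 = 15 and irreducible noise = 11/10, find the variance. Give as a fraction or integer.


Total error = bias^2 + variance + irreducible noise. So variance = 45/2 - 15 - 11/10 = 32/5.

32/5


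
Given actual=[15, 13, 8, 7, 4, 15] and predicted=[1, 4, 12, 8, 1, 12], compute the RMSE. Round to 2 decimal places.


MSE = 52.0000. RMSE = sqrt(52.0000) = 7.21.

7.21


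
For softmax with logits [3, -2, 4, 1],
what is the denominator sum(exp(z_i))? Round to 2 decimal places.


Denom = e^3=20.0855 + e^-2=0.1353 + e^4=54.5982 + e^1=2.7183. Sum = 77.5373, which rounds to 77.54.

77.54


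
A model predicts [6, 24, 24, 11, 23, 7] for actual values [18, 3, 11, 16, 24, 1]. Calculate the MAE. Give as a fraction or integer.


MAE = (1/6) * (|18-6|=12 + |3-24|=21 + |11-24|=13 + |16-11|=5 + |24-23|=1 + |1-7|=6). Sum = 58. MAE = 29/3.

29/3


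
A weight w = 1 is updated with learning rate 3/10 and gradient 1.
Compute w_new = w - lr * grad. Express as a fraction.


w_new = 1 - 3/10 * 1 = 1 - 3/10 = 7/10.

7/10


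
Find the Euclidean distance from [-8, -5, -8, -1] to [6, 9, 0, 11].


d = sqrt(sum of squared differences). (-8-6)^2=196, (-5-9)^2=196, (-8-0)^2=64, (-1-11)^2=144. Sum = 600.

sqrt(600)


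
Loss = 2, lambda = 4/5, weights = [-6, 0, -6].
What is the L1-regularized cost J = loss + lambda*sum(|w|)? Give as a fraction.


L1 norm = sum(|w|) = 12. J = 2 + 4/5 * 12 = 58/5.

58/5


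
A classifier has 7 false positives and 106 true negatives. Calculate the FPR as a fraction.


FPR = FP / (FP + TN) = 7 / 113 = 7/113.

7/113


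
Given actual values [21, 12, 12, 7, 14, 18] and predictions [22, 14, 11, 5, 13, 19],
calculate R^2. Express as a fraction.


Mean(y) = 14. SS_res = 12. SS_tot = 122. R^2 = 1 - 12/(122) = 55/61.

55/61


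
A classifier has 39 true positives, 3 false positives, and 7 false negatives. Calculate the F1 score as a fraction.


Precision = 39/42 = 13/14. Recall = 39/46 = 39/46. F1 = 2*P*R/(P+R) = 39/44.

39/44


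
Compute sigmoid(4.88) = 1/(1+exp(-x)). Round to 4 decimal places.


sigma(4.88) = 1/(1+e^(-4.88)) = 1/(1+0.007597) = 1/1.007597 = 0.9925.

0.9925


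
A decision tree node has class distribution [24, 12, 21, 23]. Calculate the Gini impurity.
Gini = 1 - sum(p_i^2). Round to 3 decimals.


Total = 80. Proportions: 24/80, 12/80, 21/80, 23/80. sum(p_i^2) = 0.2641. Gini = 1 - 0.2641 = 0.7359, which rounds to 0.736.

0.736


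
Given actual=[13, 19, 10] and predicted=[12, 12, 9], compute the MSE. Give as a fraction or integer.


MSE = (1/3) * ((13-12)^2=1 + (19-12)^2=49 + (10-9)^2=1). Sum = 51. MSE = 17.

17


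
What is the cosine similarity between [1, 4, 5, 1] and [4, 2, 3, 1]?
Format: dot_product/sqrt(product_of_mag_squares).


dot = 28. |a|^2 = 43, |b|^2 = 30. cos = 28/sqrt(1290).

28/sqrt(1290)


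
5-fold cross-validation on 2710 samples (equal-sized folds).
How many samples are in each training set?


Each validation fold has 2710/5 = 542 samples. Training set = 2710 - 542 = 2168.

2168


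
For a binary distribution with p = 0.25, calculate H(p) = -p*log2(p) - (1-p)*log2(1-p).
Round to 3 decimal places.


H = -0.25*log2(0.25) - 0.75*log2(0.75) = 0.811.

0.811


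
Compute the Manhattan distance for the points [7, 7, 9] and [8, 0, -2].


d = sum of absolute differences: |7-8|=1 + |7-0|=7 + |9--2|=11 = 19.

19


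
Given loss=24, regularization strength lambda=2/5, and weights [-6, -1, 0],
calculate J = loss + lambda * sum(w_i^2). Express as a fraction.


L2 sq norm = sum(w^2) = 37. J = 24 + 2/5 * 37 = 194/5.

194/5


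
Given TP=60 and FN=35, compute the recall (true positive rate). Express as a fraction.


Recall = TP / (TP + FN) = 60 / 95 = 12/19.

12/19


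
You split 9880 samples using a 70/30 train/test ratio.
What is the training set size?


Test set = 9880 * 30% = 2964. Training set = 9880 - 2964 = 6916.

6916


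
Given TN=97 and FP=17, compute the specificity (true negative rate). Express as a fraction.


Specificity = TN / (TN + FP) = 97 / 114 = 97/114.

97/114


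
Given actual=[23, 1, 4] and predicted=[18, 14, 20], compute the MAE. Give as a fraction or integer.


MAE = (1/3) * (|23-18|=5 + |1-14|=13 + |4-20|=16). Sum = 34. MAE = 34/3.

34/3


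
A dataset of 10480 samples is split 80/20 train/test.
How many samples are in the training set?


Test set = 10480 * 20% = 2096. Training set = 10480 - 2096 = 8384.

8384


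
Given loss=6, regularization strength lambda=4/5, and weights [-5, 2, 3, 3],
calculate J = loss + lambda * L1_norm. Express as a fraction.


L1 norm = sum(|w|) = 13. J = 6 + 4/5 * 13 = 82/5.

82/5


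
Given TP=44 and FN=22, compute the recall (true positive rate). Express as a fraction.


Recall = TP / (TP + FN) = 44 / 66 = 2/3.

2/3


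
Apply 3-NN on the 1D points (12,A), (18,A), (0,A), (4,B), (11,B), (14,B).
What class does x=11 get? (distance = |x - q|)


Distances: |12-11|=1, |18-11|=7, |0-11|=11, |4-11|=7, |11-11|=0, |14-11|=3. 3 nearest: (11,B), (12,A), (14,B). Counts: {'B': 2, 'A': 1}. Majority class: B.

B


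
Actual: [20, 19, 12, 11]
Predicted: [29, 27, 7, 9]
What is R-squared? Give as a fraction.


Mean(y) = 31/2. SS_res = 174. SS_tot = 65. R^2 = 1 - 174/(65) = -109/65.

-109/65


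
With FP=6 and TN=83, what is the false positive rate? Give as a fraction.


FPR = FP / (FP + TN) = 6 / 89 = 6/89.

6/89


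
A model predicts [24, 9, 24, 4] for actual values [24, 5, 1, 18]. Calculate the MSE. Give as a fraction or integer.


MSE = (1/4) * ((24-24)^2=0 + (5-9)^2=16 + (1-24)^2=529 + (18-4)^2=196). Sum = 741. MSE = 741/4.

741/4


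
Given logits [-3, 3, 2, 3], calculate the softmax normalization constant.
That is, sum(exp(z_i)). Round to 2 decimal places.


Denom = e^-3=0.0498 + e^3=20.0855 + e^2=7.3891 + e^3=20.0855. Sum = 47.6099, which rounds to 47.61.

47.61


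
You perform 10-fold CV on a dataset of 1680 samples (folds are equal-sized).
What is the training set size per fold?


Each validation fold has 1680/10 = 168 samples. Training set = 1680 - 168 = 1512.

1512


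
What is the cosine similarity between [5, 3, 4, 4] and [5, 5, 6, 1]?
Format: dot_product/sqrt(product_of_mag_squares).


dot = 68. |a|^2 = 66, |b|^2 = 87. cos = 68/sqrt(5742).

68/sqrt(5742)


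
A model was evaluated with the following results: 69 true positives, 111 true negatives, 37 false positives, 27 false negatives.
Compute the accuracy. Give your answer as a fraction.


Accuracy = (TP + TN) / (TP + TN + FP + FN) = (69 + 111) / 244 = 45/61.

45/61


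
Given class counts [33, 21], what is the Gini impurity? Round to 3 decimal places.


Total = 54. Proportions: 33/54, 21/54. sum(p_i^2) = 0.5247. Gini = 1 - 0.5247 = 0.4753, which rounds to 0.475.

0.475


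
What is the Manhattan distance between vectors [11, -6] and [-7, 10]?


d = sum of absolute differences: |11--7|=18 + |-6-10|=16 = 34.

34


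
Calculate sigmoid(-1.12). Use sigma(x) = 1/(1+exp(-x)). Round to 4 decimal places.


sigma(-1.12) = 1/(1+e^(1.12)) = 1/(1+3.064854) = 1/4.064854 = 0.2460.

0.2460


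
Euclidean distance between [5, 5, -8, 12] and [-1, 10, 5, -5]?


d = sqrt(sum of squared differences). (5--1)^2=36, (5-10)^2=25, (-8-5)^2=169, (12--5)^2=289. Sum = 519.

sqrt(519)


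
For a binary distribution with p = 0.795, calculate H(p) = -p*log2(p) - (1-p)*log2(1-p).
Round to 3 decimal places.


H = -0.795*log2(0.795) - 0.205*log2(0.205) = 0.732.

0.732


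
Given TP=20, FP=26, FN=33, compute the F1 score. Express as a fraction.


Precision = 20/46 = 10/23. Recall = 20/53 = 20/53. F1 = 2*P*R/(P+R) = 40/99.

40/99


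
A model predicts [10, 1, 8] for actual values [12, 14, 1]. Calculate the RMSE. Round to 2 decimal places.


MSE = 74.0000. RMSE = sqrt(74.0000) = 8.60.

8.60


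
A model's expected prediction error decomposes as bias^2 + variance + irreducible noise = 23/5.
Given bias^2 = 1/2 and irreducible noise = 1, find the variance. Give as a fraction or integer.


Total error = bias^2 + variance + irreducible noise. So variance = 23/5 - 1/2 - 1 = 31/10.

31/10


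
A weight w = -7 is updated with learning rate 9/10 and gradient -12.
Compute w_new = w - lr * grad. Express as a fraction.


w_new = -7 - 9/10 * -12 = -7 - -54/5 = 19/5.

19/5


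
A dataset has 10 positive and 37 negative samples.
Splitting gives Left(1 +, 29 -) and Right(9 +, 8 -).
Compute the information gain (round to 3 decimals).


H(parent) = 0.7467. H(left) = 0.2108, H(right) = 0.9975. Weighted = (30/47)*0.2108 + (17/47)*0.9975 = 0.4954. IG = 0.7467 - 0.4954 = 0.2513, which rounds to 0.251.

0.251


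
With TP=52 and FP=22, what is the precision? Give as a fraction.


Precision = TP / (TP + FP) = 52 / 74 = 26/37.

26/37


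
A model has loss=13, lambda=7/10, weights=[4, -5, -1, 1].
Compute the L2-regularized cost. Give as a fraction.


L2 sq norm = sum(w^2) = 43. J = 13 + 7/10 * 43 = 431/10.

431/10


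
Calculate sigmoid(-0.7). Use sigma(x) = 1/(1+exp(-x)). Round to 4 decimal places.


sigma(-0.7) = 1/(1+e^(0.7)) = 1/(1+2.013753) = 1/3.013753 = 0.3318.

0.3318


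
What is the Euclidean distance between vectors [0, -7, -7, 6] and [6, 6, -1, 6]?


d = sqrt(sum of squared differences). (0-6)^2=36, (-7-6)^2=169, (-7--1)^2=36, (6-6)^2=0. Sum = 241.

sqrt(241)


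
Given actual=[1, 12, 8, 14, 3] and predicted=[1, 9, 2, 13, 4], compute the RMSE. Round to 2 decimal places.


MSE = 9.4000. RMSE = sqrt(9.4000) = 3.07.

3.07


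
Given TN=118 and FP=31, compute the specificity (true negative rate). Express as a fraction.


Specificity = TN / (TN + FP) = 118 / 149 = 118/149.

118/149


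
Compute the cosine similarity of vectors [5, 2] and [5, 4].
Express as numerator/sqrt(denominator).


dot = 33. |a|^2 = 29, |b|^2 = 41. cos = 33/sqrt(1189).

33/sqrt(1189)


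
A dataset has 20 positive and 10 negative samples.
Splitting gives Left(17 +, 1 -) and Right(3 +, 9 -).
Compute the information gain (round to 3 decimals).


H(parent) = 0.9183. H(left) = 0.3095, H(right) = 0.8113. Weighted = (18/30)*0.3095 + (12/30)*0.8113 = 0.5102. IG = 0.9183 - 0.5102 = 0.4081, which rounds to 0.408.

0.408


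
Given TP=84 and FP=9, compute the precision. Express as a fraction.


Precision = TP / (TP + FP) = 84 / 93 = 28/31.

28/31


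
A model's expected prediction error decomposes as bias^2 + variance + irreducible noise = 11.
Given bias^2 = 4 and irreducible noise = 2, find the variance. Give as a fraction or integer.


Total error = bias^2 + variance + irreducible noise. So variance = 11 - 4 - 2 = 5.

5


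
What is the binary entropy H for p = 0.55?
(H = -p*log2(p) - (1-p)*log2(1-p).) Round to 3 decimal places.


H = -0.55*log2(0.55) - 0.45*log2(0.45) = 0.993.

0.993


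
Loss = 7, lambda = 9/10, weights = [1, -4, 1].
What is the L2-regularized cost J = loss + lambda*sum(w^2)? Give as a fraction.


L2 sq norm = sum(w^2) = 18. J = 7 + 9/10 * 18 = 116/5.

116/5


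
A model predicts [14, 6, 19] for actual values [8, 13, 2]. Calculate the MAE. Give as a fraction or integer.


MAE = (1/3) * (|8-14|=6 + |13-6|=7 + |2-19|=17). Sum = 30. MAE = 10.

10


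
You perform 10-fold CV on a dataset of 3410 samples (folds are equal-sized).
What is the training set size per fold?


Each validation fold has 3410/10 = 341 samples. Training set = 3410 - 341 = 3069.

3069


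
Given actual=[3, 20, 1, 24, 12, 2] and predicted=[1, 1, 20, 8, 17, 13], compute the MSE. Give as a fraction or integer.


MSE = (1/6) * ((3-1)^2=4 + (20-1)^2=361 + (1-20)^2=361 + (24-8)^2=256 + (12-17)^2=25 + (2-13)^2=121). Sum = 1128. MSE = 188.

188


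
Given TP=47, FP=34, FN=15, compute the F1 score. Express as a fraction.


Precision = 47/81 = 47/81. Recall = 47/62 = 47/62. F1 = 2*P*R/(P+R) = 94/143.

94/143


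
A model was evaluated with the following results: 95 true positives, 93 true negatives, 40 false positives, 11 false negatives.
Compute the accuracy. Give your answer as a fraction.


Accuracy = (TP + TN) / (TP + TN + FP + FN) = (95 + 93) / 239 = 188/239.

188/239


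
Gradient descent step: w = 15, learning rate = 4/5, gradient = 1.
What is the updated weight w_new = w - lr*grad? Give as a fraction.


w_new = 15 - 4/5 * 1 = 15 - 4/5 = 71/5.

71/5


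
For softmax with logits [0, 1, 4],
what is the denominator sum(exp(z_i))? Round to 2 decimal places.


Denom = e^0=1.0000 + e^1=2.7183 + e^4=54.5982. Sum = 58.3165, which rounds to 58.32.

58.32


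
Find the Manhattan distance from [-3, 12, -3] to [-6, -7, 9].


d = sum of absolute differences: |-3--6|=3 + |12--7|=19 + |-3-9|=12 = 34.

34


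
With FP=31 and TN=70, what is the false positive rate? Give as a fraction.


FPR = FP / (FP + TN) = 31 / 101 = 31/101.

31/101


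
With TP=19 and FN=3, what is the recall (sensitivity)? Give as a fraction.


Recall = TP / (TP + FN) = 19 / 22 = 19/22.

19/22


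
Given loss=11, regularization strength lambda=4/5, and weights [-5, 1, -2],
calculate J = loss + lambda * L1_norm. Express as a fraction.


L1 norm = sum(|w|) = 8. J = 11 + 4/5 * 8 = 87/5.

87/5


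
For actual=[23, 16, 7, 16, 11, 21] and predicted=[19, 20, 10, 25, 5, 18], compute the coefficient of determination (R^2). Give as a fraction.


Mean(y) = 47/3. SS_res = 167. SS_tot = 538/3. R^2 = 1 - 167/(538/3) = 37/538.

37/538


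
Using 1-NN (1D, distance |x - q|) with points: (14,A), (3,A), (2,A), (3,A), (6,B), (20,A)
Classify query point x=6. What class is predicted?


Distances: |14-6|=8, |3-6|=3, |2-6|=4, |3-6|=3, |6-6|=0, |20-6|=14. 1 nearest: (6,B). Counts: {'B': 1}. Majority class: B.

B


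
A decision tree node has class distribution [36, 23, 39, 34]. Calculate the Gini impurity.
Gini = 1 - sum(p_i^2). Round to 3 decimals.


Total = 132. Proportions: 36/132, 23/132, 39/132, 34/132. sum(p_i^2) = 0.2584. Gini = 1 - 0.2584 = 0.7416, which rounds to 0.742.

0.742


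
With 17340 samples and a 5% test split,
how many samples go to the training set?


Test set = 17340 * 5% = 867. Training set = 17340 - 867 = 16473.

16473


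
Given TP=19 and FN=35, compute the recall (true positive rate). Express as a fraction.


Recall = TP / (TP + FN) = 19 / 54 = 19/54.

19/54


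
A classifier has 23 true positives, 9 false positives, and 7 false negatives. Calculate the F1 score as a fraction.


Precision = 23/32 = 23/32. Recall = 23/30 = 23/30. F1 = 2*P*R/(P+R) = 23/31.

23/31


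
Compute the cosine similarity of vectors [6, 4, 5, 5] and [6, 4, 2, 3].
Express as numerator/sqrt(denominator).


dot = 77. |a|^2 = 102, |b|^2 = 65. cos = 77/sqrt(6630).

77/sqrt(6630)


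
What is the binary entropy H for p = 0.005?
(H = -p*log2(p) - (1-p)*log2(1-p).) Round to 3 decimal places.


H = -0.005*log2(0.005) - 0.995*log2(0.995) = 0.045.

0.045


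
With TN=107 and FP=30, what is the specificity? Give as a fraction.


Specificity = TN / (TN + FP) = 107 / 137 = 107/137.

107/137


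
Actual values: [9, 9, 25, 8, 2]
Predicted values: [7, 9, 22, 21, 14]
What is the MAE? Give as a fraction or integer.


MAE = (1/5) * (|9-7|=2 + |9-9|=0 + |25-22|=3 + |8-21|=13 + |2-14|=12). Sum = 30. MAE = 6.

6


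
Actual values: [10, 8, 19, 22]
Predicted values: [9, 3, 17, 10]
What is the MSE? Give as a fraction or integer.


MSE = (1/4) * ((10-9)^2=1 + (8-3)^2=25 + (19-17)^2=4 + (22-10)^2=144). Sum = 174. MSE = 87/2.

87/2


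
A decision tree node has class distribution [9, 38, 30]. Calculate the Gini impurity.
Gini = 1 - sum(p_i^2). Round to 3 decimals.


Total = 77. Proportions: 9/77, 38/77, 30/77. sum(p_i^2) = 0.4090. Gini = 1 - 0.4090 = 0.5910, which rounds to 0.591.

0.591


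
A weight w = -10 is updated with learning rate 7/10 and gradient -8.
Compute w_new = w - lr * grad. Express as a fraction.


w_new = -10 - 7/10 * -8 = -10 - -28/5 = -22/5.

-22/5


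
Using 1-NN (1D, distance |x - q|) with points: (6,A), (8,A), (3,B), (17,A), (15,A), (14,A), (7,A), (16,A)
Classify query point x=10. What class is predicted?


Distances: |6-10|=4, |8-10|=2, |3-10|=7, |17-10|=7, |15-10|=5, |14-10|=4, |7-10|=3, |16-10|=6. 1 nearest: (8,A). Counts: {'A': 1}. Majority class: A.

A


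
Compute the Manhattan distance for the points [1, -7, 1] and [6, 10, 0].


d = sum of absolute differences: |1-6|=5 + |-7-10|=17 + |1-0|=1 = 23.

23


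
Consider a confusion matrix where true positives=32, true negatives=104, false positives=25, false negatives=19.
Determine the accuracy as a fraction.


Accuracy = (TP + TN) / (TP + TN + FP + FN) = (32 + 104) / 180 = 34/45.

34/45


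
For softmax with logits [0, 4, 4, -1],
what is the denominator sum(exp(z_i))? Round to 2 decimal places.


Denom = e^0=1.0000 + e^4=54.5982 + e^4=54.5982 + e^-1=0.3679. Sum = 110.5643, which rounds to 110.56.

110.56


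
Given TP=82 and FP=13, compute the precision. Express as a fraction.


Precision = TP / (TP + FP) = 82 / 95 = 82/95.

82/95


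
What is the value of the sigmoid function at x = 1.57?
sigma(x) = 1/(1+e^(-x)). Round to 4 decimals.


sigma(1.57) = 1/(1+e^(-1.57)) = 1/(1+0.208045) = 1/1.208045 = 0.8278.

0.8278


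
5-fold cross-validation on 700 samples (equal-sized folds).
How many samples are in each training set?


Each validation fold has 700/5 = 140 samples. Training set = 700 - 140 = 560.

560


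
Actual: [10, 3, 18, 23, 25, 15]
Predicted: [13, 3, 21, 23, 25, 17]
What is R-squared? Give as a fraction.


Mean(y) = 47/3. SS_res = 22. SS_tot = 1018/3. R^2 = 1 - 22/(1018/3) = 476/509.

476/509


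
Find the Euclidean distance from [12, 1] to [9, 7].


d = sqrt(sum of squared differences). (12-9)^2=9, (1-7)^2=36. Sum = 45.

sqrt(45)


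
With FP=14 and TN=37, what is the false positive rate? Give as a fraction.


FPR = FP / (FP + TN) = 14 / 51 = 14/51.

14/51


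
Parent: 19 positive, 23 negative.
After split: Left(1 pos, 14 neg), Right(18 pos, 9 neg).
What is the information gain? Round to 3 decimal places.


H(parent) = 0.9934. H(left) = 0.3534, H(right) = 0.9183. Weighted = (15/42)*0.3534 + (27/42)*0.9183 = 0.7166. IG = 0.9934 - 0.7166 = 0.2768, which rounds to 0.277.

0.277


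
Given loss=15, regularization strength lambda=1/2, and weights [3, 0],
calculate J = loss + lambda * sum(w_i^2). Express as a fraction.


L2 sq norm = sum(w^2) = 9. J = 15 + 1/2 * 9 = 39/2.

39/2


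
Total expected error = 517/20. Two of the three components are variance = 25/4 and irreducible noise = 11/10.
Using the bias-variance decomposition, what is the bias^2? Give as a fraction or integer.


Total error = bias^2 + variance + irreducible noise. So bias^2 = 517/20 - 25/4 - 11/10 = 37/2.

37/2


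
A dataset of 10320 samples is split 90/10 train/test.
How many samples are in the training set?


Test set = 10320 * 10% = 1032. Training set = 10320 - 1032 = 9288.

9288


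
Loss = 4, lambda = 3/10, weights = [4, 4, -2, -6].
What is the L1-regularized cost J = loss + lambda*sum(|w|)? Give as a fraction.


L1 norm = sum(|w|) = 16. J = 4 + 3/10 * 16 = 44/5.

44/5


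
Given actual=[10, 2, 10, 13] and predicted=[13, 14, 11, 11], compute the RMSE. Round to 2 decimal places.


MSE = 39.5000. RMSE = sqrt(39.5000) = 6.28.

6.28


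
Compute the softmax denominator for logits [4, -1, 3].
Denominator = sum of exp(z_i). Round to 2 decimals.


Denom = e^4=54.5982 + e^-1=0.3679 + e^3=20.0855. Sum = 75.0516, which rounds to 75.05.

75.05


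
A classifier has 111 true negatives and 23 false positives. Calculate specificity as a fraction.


Specificity = TN / (TN + FP) = 111 / 134 = 111/134.

111/134


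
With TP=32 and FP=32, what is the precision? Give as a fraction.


Precision = TP / (TP + FP) = 32 / 64 = 1/2.

1/2


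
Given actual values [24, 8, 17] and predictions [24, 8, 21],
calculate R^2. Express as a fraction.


Mean(y) = 49/3. SS_res = 16. SS_tot = 386/3. R^2 = 1 - 16/(386/3) = 169/193.

169/193


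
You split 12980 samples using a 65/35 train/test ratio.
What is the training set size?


Test set = 12980 * 35% = 4543. Training set = 12980 - 4543 = 8437.

8437


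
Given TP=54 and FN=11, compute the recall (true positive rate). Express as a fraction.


Recall = TP / (TP + FN) = 54 / 65 = 54/65.

54/65


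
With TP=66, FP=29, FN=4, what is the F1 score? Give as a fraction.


Precision = 66/95 = 66/95. Recall = 66/70 = 33/35. F1 = 2*P*R/(P+R) = 4/5.

4/5


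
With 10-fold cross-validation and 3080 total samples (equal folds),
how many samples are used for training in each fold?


Each validation fold has 3080/10 = 308 samples. Training set = 3080 - 308 = 2772.

2772


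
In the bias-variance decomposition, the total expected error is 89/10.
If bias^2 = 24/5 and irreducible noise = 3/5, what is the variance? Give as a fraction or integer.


Total error = bias^2 + variance + irreducible noise. So variance = 89/10 - 24/5 - 3/5 = 7/2.

7/2


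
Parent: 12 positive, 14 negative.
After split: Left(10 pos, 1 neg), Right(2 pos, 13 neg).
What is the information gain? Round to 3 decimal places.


H(parent) = 0.9957. H(left) = 0.4395, H(right) = 0.5665. Weighted = (11/26)*0.4395 + (15/26)*0.5665 = 0.5128. IG = 0.9957 - 0.5128 = 0.4829, which rounds to 0.483.

0.483


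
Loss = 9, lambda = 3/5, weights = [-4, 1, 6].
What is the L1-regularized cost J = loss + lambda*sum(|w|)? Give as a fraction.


L1 norm = sum(|w|) = 11. J = 9 + 3/5 * 11 = 78/5.

78/5


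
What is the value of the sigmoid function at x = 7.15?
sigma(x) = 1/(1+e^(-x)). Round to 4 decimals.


sigma(7.15) = 1/(1+e^(-7.15)) = 1/(1+0.000785) = 1/1.000785 = 0.9992.

0.9992


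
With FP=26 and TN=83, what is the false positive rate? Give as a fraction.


FPR = FP / (FP + TN) = 26 / 109 = 26/109.

26/109


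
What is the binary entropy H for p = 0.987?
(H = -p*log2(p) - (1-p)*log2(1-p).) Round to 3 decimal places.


H = -0.987*log2(0.987) - 0.013*log2(0.013) = 0.100.

0.100


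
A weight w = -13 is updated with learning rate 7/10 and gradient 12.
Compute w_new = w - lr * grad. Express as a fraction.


w_new = -13 - 7/10 * 12 = -13 - 42/5 = -107/5.

-107/5


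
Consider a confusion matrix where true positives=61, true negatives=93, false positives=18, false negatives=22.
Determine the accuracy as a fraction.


Accuracy = (TP + TN) / (TP + TN + FP + FN) = (61 + 93) / 194 = 77/97.

77/97


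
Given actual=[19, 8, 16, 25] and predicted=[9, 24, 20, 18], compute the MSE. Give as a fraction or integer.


MSE = (1/4) * ((19-9)^2=100 + (8-24)^2=256 + (16-20)^2=16 + (25-18)^2=49). Sum = 421. MSE = 421/4.

421/4


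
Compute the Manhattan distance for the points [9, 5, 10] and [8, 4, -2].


d = sum of absolute differences: |9-8|=1 + |5-4|=1 + |10--2|=12 = 14.

14


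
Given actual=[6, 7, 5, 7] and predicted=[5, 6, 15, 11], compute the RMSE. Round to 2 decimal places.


MSE = 29.5000. RMSE = sqrt(29.5000) = 5.43.

5.43


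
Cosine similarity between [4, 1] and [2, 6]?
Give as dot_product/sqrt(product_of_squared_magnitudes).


dot = 14. |a|^2 = 17, |b|^2 = 40. cos = 14/sqrt(680).

14/sqrt(680)


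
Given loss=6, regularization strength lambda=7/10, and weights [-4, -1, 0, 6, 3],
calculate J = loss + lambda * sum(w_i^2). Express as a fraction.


L2 sq norm = sum(w^2) = 62. J = 6 + 7/10 * 62 = 247/5.

247/5


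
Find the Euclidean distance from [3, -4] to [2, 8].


d = sqrt(sum of squared differences). (3-2)^2=1, (-4-8)^2=144. Sum = 145.

sqrt(145)


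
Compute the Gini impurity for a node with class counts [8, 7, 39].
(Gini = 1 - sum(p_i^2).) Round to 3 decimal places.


Total = 54. Proportions: 8/54, 7/54, 39/54. sum(p_i^2) = 0.5604. Gini = 1 - 0.5604 = 0.4396, which rounds to 0.440.

0.440


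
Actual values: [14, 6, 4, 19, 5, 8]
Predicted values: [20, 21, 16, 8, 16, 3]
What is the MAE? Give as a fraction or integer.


MAE = (1/6) * (|14-20|=6 + |6-21|=15 + |4-16|=12 + |19-8|=11 + |5-16|=11 + |8-3|=5). Sum = 60. MAE = 10.

10


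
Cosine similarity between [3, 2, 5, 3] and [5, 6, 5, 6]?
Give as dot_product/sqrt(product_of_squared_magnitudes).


dot = 70. |a|^2 = 47, |b|^2 = 122. cos = 70/sqrt(5734).

70/sqrt(5734)


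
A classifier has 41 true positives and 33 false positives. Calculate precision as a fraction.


Precision = TP / (TP + FP) = 41 / 74 = 41/74.

41/74


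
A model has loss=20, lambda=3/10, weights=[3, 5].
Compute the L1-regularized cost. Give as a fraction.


L1 norm = sum(|w|) = 8. J = 20 + 3/10 * 8 = 112/5.

112/5


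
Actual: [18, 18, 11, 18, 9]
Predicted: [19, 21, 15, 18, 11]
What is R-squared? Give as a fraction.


Mean(y) = 74/5. SS_res = 30. SS_tot = 394/5. R^2 = 1 - 30/(394/5) = 122/197.

122/197


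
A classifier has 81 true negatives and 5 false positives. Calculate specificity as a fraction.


Specificity = TN / (TN + FP) = 81 / 86 = 81/86.

81/86


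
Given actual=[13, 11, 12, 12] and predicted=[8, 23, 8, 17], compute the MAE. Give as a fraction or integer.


MAE = (1/4) * (|13-8|=5 + |11-23|=12 + |12-8|=4 + |12-17|=5). Sum = 26. MAE = 13/2.

13/2


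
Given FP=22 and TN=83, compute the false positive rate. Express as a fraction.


FPR = FP / (FP + TN) = 22 / 105 = 22/105.

22/105


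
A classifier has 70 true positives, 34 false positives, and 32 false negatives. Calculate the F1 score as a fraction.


Precision = 70/104 = 35/52. Recall = 70/102 = 35/51. F1 = 2*P*R/(P+R) = 70/103.

70/103


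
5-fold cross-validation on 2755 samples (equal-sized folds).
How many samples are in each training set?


Each validation fold has 2755/5 = 551 samples. Training set = 2755 - 551 = 2204.

2204


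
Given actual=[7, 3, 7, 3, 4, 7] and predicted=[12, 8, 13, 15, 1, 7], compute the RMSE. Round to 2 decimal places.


MSE = 39.8333. RMSE = sqrt(39.8333) = 6.31.

6.31


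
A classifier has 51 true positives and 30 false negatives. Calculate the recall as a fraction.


Recall = TP / (TP + FN) = 51 / 81 = 17/27.

17/27


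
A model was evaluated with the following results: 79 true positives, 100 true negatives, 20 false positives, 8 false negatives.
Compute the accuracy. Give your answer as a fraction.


Accuracy = (TP + TN) / (TP + TN + FP + FN) = (79 + 100) / 207 = 179/207.

179/207


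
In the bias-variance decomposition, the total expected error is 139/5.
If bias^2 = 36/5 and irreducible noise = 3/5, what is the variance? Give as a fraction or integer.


Total error = bias^2 + variance + irreducible noise. So variance = 139/5 - 36/5 - 3/5 = 20.

20


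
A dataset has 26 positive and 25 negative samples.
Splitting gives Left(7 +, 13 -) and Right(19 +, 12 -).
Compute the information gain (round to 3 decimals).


H(parent) = 0.9997. H(left) = 0.9341, H(right) = 0.9629. Weighted = (20/51)*0.9341 + (31/51)*0.9629 = 0.9516. IG = 0.9997 - 0.9516 = 0.0481, which rounds to 0.048.

0.048


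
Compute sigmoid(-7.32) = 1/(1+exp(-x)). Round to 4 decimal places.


sigma(-7.32) = 1/(1+e^(7.32)) = 1/(1+1510.203970) = 1/1511.203970 = 0.0007.

0.0007


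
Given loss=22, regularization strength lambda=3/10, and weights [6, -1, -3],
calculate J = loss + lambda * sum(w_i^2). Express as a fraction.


L2 sq norm = sum(w^2) = 46. J = 22 + 3/10 * 46 = 179/5.

179/5


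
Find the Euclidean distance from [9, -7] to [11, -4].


d = sqrt(sum of squared differences). (9-11)^2=4, (-7--4)^2=9. Sum = 13.

sqrt(13)


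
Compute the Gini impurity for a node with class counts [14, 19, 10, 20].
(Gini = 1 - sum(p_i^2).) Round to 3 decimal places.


Total = 63. Proportions: 14/63, 19/63, 10/63, 20/63. sum(p_i^2) = 0.2663. Gini = 1 - 0.2663 = 0.7337, which rounds to 0.734.

0.734


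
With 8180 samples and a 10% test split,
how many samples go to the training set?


Test set = 8180 * 10% = 818. Training set = 8180 - 818 = 7362.

7362


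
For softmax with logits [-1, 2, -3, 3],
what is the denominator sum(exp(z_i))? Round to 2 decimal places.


Denom = e^-1=0.3679 + e^2=7.3891 + e^-3=0.0498 + e^3=20.0855. Sum = 27.8923, which rounds to 27.89.

27.89


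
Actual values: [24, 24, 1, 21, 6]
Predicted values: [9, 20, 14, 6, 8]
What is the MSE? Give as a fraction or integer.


MSE = (1/5) * ((24-9)^2=225 + (24-20)^2=16 + (1-14)^2=169 + (21-6)^2=225 + (6-8)^2=4). Sum = 639. MSE = 639/5.

639/5


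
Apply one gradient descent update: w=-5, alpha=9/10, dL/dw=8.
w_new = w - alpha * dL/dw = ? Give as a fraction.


w_new = -5 - 9/10 * 8 = -5 - 36/5 = -61/5.

-61/5


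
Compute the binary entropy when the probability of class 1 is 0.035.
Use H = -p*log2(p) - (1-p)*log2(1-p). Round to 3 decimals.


H = -0.035*log2(0.035) - 0.965*log2(0.965) = 0.219.

0.219


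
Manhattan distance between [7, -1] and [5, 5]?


d = sum of absolute differences: |7-5|=2 + |-1-5|=6 = 8.

8


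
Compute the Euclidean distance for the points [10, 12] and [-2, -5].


d = sqrt(sum of squared differences). (10--2)^2=144, (12--5)^2=289. Sum = 433.

sqrt(433)


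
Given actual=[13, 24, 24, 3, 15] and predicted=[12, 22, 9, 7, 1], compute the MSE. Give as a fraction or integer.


MSE = (1/5) * ((13-12)^2=1 + (24-22)^2=4 + (24-9)^2=225 + (3-7)^2=16 + (15-1)^2=196). Sum = 442. MSE = 442/5.

442/5


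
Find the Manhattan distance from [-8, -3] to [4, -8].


d = sum of absolute differences: |-8-4|=12 + |-3--8|=5 = 17.

17


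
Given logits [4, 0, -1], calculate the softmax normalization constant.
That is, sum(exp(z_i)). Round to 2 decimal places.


Denom = e^4=54.5982 + e^0=1.0000 + e^-1=0.3679. Sum = 55.9661, which rounds to 55.97.

55.97


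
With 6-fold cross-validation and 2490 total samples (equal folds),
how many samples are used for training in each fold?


Each validation fold has 2490/6 = 415 samples. Training set = 2490 - 415 = 2075.

2075


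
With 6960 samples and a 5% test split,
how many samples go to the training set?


Test set = 6960 * 5% = 348. Training set = 6960 - 348 = 6612.

6612


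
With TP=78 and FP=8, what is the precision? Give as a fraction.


Precision = TP / (TP + FP) = 78 / 86 = 39/43.

39/43


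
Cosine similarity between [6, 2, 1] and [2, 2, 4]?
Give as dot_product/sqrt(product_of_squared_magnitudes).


dot = 20. |a|^2 = 41, |b|^2 = 24. cos = 20/sqrt(984).

20/sqrt(984)


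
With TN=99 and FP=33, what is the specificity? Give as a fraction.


Specificity = TN / (TN + FP) = 99 / 132 = 3/4.

3/4


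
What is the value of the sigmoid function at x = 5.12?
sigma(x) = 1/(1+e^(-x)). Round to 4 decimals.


sigma(5.12) = 1/(1+e^(-5.12)) = 1/(1+0.005976) = 1/1.005976 = 0.9941.

0.9941


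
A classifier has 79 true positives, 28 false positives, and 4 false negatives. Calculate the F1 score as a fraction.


Precision = 79/107 = 79/107. Recall = 79/83 = 79/83. F1 = 2*P*R/(P+R) = 79/95.

79/95


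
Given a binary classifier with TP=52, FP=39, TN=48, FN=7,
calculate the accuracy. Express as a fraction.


Accuracy = (TP + TN) / (TP + TN + FP + FN) = (52 + 48) / 146 = 50/73.

50/73


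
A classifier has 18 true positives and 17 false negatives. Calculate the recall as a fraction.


Recall = TP / (TP + FN) = 18 / 35 = 18/35.

18/35


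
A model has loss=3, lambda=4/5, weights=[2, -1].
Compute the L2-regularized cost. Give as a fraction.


L2 sq norm = sum(w^2) = 5. J = 3 + 4/5 * 5 = 7.

7


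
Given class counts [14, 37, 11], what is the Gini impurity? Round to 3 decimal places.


Total = 62. Proportions: 14/62, 37/62, 11/62. sum(p_i^2) = 0.4386. Gini = 1 - 0.4386 = 0.5614, which rounds to 0.561.

0.561


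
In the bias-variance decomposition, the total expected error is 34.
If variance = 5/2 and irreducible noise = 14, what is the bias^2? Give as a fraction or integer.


Total error = bias^2 + variance + irreducible noise. So bias^2 = 34 - 5/2 - 14 = 35/2.

35/2


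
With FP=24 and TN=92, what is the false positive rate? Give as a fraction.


FPR = FP / (FP + TN) = 24 / 116 = 6/29.

6/29


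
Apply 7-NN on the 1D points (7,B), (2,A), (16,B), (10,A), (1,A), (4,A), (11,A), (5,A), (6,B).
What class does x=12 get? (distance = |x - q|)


Distances: |7-12|=5, |2-12|=10, |16-12|=4, |10-12|=2, |1-12|=11, |4-12|=8, |11-12|=1, |5-12|=7, |6-12|=6. 7 nearest: (11,A), (10,A), (16,B), (7,B), (6,B), (5,A), (4,A). Counts: {'A': 4, 'B': 3}. Majority class: A.

A


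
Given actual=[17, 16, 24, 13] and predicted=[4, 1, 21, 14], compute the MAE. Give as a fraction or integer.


MAE = (1/4) * (|17-4|=13 + |16-1|=15 + |24-21|=3 + |13-14|=1). Sum = 32. MAE = 8.

8


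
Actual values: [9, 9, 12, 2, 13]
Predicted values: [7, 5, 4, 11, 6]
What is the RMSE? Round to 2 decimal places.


MSE = 42.8000. RMSE = sqrt(42.8000) = 6.54.

6.54


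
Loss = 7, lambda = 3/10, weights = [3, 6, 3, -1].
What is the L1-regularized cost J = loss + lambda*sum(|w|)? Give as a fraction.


L1 norm = sum(|w|) = 13. J = 7 + 3/10 * 13 = 109/10.

109/10


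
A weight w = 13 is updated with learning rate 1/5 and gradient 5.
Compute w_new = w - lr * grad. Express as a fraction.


w_new = 13 - 1/5 * 5 = 13 - 1 = 12.

12


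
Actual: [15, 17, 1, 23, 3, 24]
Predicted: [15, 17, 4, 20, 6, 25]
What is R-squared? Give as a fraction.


Mean(y) = 83/6. SS_res = 28. SS_tot = 2885/6. R^2 = 1 - 28/(2885/6) = 2717/2885.

2717/2885


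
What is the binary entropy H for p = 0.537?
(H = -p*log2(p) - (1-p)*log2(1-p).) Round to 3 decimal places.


H = -0.537*log2(0.537) - 0.463*log2(0.463) = 0.996.

0.996


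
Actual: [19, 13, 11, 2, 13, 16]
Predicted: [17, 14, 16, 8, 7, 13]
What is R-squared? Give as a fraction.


Mean(y) = 37/3. SS_res = 111. SS_tot = 502/3. R^2 = 1 - 111/(502/3) = 169/502.

169/502


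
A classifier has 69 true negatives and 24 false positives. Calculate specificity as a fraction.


Specificity = TN / (TN + FP) = 69 / 93 = 23/31.

23/31


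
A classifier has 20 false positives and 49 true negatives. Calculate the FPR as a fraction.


FPR = FP / (FP + TN) = 20 / 69 = 20/69.

20/69


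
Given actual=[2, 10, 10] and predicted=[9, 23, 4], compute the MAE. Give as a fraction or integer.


MAE = (1/3) * (|2-9|=7 + |10-23|=13 + |10-4|=6). Sum = 26. MAE = 26/3.

26/3


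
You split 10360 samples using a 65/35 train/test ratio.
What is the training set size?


Test set = 10360 * 35% = 3626. Training set = 10360 - 3626 = 6734.

6734


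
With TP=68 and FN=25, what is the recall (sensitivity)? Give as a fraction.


Recall = TP / (TP + FN) = 68 / 93 = 68/93.

68/93


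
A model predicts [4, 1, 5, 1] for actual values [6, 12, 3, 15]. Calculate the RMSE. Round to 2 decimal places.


MSE = 81.2500. RMSE = sqrt(81.2500) = 9.01.

9.01


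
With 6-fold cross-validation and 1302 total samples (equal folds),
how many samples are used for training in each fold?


Each validation fold has 1302/6 = 217 samples. Training set = 1302 - 217 = 1085.

1085


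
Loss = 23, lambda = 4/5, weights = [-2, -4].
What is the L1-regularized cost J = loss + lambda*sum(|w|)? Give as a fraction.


L1 norm = sum(|w|) = 6. J = 23 + 4/5 * 6 = 139/5.

139/5


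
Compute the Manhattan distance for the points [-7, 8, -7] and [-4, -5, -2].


d = sum of absolute differences: |-7--4|=3 + |8--5|=13 + |-7--2|=5 = 21.

21


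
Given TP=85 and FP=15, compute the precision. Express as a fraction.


Precision = TP / (TP + FP) = 85 / 100 = 17/20.

17/20


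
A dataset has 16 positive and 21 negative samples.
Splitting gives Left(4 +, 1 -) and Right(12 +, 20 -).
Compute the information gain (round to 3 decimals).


H(parent) = 0.9868. H(left) = 0.7219, H(right) = 0.9544. Weighted = (5/37)*0.7219 + (32/37)*0.9544 = 0.9230. IG = 0.9868 - 0.9230 = 0.0638, which rounds to 0.064.

0.064


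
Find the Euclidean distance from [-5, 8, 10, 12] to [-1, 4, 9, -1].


d = sqrt(sum of squared differences). (-5--1)^2=16, (8-4)^2=16, (10-9)^2=1, (12--1)^2=169. Sum = 202.

sqrt(202)


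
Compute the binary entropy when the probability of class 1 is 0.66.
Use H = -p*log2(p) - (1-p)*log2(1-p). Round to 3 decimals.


H = -0.66*log2(0.66) - 0.34*log2(0.34) = 0.925.

0.925


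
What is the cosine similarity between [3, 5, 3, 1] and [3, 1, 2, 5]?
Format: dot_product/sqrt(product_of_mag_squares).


dot = 25. |a|^2 = 44, |b|^2 = 39. cos = 25/sqrt(1716).

25/sqrt(1716)


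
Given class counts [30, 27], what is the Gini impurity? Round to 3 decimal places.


Total = 57. Proportions: 30/57, 27/57. sum(p_i^2) = 0.5014. Gini = 1 - 0.5014 = 0.4986, which rounds to 0.499.

0.499


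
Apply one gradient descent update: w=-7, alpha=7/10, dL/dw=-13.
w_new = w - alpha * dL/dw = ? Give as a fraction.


w_new = -7 - 7/10 * -13 = -7 - -91/10 = 21/10.

21/10


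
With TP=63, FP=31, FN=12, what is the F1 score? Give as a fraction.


Precision = 63/94 = 63/94. Recall = 63/75 = 21/25. F1 = 2*P*R/(P+R) = 126/169.

126/169


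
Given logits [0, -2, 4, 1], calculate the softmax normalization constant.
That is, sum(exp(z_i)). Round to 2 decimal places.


Denom = e^0=1.0000 + e^-2=0.1353 + e^4=54.5982 + e^1=2.7183. Sum = 58.4518, which rounds to 58.45.

58.45


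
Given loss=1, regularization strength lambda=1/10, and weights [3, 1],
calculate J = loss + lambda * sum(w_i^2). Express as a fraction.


L2 sq norm = sum(w^2) = 10. J = 1 + 1/10 * 10 = 2.

2


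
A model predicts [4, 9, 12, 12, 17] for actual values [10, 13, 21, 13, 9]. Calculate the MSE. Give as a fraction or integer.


MSE = (1/5) * ((10-4)^2=36 + (13-9)^2=16 + (21-12)^2=81 + (13-12)^2=1 + (9-17)^2=64). Sum = 198. MSE = 198/5.

198/5


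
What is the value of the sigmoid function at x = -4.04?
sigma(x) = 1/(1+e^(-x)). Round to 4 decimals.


sigma(-4.04) = 1/(1+e^(4.04)) = 1/(1+56.826343) = 1/57.826343 = 0.0173.

0.0173


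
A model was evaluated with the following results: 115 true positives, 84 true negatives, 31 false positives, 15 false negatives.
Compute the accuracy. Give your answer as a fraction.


Accuracy = (TP + TN) / (TP + TN + FP + FN) = (115 + 84) / 245 = 199/245.

199/245
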